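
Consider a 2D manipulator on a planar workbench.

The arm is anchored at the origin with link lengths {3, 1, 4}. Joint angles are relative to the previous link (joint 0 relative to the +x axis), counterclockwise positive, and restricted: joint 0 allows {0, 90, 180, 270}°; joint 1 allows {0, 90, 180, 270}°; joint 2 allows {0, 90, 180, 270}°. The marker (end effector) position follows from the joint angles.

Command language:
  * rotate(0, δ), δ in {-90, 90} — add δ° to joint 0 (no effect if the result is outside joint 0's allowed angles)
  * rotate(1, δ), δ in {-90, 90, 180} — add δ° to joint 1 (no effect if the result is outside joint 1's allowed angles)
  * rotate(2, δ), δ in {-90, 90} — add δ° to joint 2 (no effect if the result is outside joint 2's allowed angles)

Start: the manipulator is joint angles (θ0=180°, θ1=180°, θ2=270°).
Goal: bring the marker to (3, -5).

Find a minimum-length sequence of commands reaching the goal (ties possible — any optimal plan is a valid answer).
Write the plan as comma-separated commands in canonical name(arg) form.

rotate(0, 90), rotate(0, 90), rotate(1, 90), rotate(2, 90)

initial: joint angles (θ0=180°, θ1=180°, θ2=270°)
1. rotate(0, 90) → joint angles (θ0=270°, θ1=180°, θ2=270°)
2. rotate(0, 90) → joint angles (θ0=0°, θ1=180°, θ2=270°)
3. rotate(1, 90) → joint angles (θ0=0°, θ1=270°, θ2=270°)
4. rotate(2, 90) → joint angles (θ0=0°, θ1=270°, θ2=0°)
shorter routes all fall short; 4 is best.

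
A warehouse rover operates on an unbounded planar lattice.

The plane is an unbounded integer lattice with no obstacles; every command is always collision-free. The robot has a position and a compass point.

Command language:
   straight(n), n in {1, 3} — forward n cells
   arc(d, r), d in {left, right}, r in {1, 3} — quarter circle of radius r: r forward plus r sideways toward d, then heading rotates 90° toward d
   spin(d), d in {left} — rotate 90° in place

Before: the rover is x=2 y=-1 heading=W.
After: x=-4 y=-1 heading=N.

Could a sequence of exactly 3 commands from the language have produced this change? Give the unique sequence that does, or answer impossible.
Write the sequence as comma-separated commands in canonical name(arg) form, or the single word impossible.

key: cell and facing (now N) both changed — the 3 commands mix motion and turning
t0: x=2 y=-1 heading=W
[1] after spin(left): x=2 y=-1 heading=S
[2] after arc(right, 3): x=-1 y=-4 heading=W
[3] after arc(right, 3): x=-4 y=-1 heading=N
all 343 alternatives checked — unique.

spin(left), arc(right, 3), arc(right, 3)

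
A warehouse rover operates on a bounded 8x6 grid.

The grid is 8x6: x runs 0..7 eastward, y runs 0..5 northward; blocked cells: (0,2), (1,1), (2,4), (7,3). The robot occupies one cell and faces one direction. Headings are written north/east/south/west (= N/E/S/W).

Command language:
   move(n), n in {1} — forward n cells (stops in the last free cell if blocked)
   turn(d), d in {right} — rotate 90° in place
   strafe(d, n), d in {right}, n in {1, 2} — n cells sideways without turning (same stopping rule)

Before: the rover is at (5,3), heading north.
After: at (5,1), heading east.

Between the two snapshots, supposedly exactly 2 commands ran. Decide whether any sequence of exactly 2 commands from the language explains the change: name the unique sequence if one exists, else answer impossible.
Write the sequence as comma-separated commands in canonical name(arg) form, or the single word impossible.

key: order matters: swapping turn(right) and strafe(right, 2) lands elsewhere
start: at (5,3), heading north
[1] after turn(right): at (5,3), heading east
[2] after strafe(right, 2): at (5,1), heading east
no rival 2-sequence matches.

turn(right), strafe(right, 2)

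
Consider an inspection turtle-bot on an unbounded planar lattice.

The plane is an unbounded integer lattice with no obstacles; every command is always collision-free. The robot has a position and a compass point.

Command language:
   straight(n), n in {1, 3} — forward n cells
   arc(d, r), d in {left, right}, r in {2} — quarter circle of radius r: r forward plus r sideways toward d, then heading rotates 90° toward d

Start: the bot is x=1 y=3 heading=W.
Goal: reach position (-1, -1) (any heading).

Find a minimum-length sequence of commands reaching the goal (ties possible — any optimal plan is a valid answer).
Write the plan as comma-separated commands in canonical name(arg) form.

arc(left, 2), straight(1), straight(1)

from: x=1 y=3 heading=W
[1] after arc(left, 2): x=-1 y=1 heading=S
[2] after straight(1): x=-1 y=0 heading=S
[3] after straight(1): x=-1 y=-1 heading=S
minimal: 3 command(s), checked below 3.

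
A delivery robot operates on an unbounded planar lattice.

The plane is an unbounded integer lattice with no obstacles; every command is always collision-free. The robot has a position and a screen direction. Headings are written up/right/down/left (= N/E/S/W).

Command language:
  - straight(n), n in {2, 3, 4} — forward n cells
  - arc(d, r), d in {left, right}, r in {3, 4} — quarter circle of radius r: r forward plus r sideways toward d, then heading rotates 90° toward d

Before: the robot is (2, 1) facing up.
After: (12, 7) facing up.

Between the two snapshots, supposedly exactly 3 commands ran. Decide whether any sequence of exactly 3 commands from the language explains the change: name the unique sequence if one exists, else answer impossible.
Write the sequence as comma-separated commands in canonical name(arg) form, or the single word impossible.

key: still facing N at the end — net rotation zero over 3 steps
from: (2, 1) facing up
t=1 arc(right, 3) ⇒ (5, 4) facing right
t=2 straight(4) ⇒ (9, 4) facing right
t=3 arc(left, 3) ⇒ (12, 7) facing up
uniquely the one of 343 3-step routes that fits.

arc(right, 3), straight(4), arc(left, 3)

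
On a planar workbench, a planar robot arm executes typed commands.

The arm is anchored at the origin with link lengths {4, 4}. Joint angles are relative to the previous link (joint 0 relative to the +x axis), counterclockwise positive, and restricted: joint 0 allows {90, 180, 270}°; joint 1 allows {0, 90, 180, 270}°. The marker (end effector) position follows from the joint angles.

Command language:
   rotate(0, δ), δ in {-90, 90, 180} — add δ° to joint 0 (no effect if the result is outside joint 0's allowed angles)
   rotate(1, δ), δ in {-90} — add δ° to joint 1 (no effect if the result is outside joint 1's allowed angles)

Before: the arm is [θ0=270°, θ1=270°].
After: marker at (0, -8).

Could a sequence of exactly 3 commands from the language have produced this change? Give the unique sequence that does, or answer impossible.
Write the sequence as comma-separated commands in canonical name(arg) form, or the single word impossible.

start: [θ0=270°, θ1=270°]
[1] after rotate(1, -90): [θ0=270°, θ1=180°]
[2] after rotate(1, -90): [θ0=270°, θ1=90°]
[3] after rotate(1, -90): [θ0=270°, θ1=0°]
no rival 3-sequence matches.

rotate(1, -90), rotate(1, -90), rotate(1, -90)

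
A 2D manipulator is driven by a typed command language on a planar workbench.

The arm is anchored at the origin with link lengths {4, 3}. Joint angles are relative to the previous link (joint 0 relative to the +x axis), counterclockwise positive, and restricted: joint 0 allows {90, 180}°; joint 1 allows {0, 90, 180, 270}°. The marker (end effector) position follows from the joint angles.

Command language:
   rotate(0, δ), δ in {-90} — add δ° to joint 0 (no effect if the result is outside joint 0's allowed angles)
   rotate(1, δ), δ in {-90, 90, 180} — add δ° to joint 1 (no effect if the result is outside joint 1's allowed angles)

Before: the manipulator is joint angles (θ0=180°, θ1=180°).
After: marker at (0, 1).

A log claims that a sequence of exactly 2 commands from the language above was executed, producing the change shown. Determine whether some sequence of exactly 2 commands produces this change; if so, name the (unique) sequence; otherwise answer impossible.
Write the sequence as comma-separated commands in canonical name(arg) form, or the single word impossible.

start: joint angles (θ0=180°, θ1=180°)
step 1 (rotate(0, -90)): joint angles (θ0=90°, θ1=180°)
step 2 (rotate(0, -90)): joint angles (θ0=90°, θ1=180°)
uniquely the one of 16 2-step routes that fits.

rotate(0, -90), rotate(0, -90)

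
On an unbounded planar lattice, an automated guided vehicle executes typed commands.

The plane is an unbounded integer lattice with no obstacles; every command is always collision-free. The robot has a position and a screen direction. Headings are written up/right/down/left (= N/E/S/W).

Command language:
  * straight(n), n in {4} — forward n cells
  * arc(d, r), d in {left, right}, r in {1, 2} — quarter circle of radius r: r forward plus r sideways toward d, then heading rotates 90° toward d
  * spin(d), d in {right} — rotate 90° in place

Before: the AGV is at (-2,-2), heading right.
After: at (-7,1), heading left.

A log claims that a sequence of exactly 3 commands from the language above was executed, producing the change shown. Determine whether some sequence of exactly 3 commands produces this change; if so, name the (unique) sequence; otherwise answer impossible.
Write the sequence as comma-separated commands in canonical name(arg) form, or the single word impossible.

arc(left, 1), arc(left, 2), straight(4)

key: position moved to (-7,1) AND the heading swung to W — translation plus rotation needed
from: at (-2,-2), heading right
t=1 arc(left, 1) ⇒ at (-1,-1), heading up
t=2 arc(left, 2) ⇒ at (-3,1), heading left
t=3 straight(4) ⇒ at (-7,1), heading left
uniquely the one of 216 3-step routes that fits.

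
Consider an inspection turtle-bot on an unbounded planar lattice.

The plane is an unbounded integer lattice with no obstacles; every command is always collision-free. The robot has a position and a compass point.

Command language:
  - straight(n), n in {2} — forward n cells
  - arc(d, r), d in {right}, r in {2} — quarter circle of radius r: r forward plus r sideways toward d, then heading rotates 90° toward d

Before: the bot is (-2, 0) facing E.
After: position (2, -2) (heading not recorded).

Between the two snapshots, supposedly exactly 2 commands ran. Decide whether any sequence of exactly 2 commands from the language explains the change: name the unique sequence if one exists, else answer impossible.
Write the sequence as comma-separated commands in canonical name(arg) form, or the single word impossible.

key: running arc(right, 2) before straight(2) would end elsewhere — order is forced
initial: (-2, 0) facing E
step 1 (straight(2)): (0, 0) facing E
step 2 (arc(right, 2)): (2, -2) facing S
no rival 2-sequence matches.

straight(2), arc(right, 2)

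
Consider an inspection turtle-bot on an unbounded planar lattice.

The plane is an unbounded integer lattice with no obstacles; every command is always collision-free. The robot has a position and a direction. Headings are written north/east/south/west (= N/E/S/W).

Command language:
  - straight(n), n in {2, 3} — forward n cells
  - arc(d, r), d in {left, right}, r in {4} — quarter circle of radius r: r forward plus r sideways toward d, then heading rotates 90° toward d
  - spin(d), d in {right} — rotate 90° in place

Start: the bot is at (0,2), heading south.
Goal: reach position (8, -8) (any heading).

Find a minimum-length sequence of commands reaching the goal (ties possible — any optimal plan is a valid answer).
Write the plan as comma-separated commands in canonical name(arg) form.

start: at (0,2), heading south
[1] after arc(left, 4): at (4,-2), heading east
[2] after arc(right, 4): at (8,-6), heading south
[3] after straight(2): at (8,-8), heading south
minimal: 3 command(s), checked below 3.

arc(left, 4), arc(right, 4), straight(2)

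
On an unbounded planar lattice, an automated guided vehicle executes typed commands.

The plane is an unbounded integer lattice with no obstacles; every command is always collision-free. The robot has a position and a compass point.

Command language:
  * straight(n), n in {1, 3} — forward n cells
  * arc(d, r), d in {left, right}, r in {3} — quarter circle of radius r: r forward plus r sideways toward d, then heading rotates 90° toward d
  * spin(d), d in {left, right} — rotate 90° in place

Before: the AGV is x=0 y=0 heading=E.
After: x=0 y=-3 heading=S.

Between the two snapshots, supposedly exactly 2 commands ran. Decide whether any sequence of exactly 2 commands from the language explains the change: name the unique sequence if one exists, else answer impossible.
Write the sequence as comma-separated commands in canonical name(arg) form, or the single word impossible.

key: running straight(3) before spin(right) would end elsewhere — order is forced
start: x=0 y=0 heading=E
[1] after spin(right): x=0 y=0 heading=S
[2] after straight(3): x=0 y=-3 heading=S
all 36 alternatives checked — unique.

spin(right), straight(3)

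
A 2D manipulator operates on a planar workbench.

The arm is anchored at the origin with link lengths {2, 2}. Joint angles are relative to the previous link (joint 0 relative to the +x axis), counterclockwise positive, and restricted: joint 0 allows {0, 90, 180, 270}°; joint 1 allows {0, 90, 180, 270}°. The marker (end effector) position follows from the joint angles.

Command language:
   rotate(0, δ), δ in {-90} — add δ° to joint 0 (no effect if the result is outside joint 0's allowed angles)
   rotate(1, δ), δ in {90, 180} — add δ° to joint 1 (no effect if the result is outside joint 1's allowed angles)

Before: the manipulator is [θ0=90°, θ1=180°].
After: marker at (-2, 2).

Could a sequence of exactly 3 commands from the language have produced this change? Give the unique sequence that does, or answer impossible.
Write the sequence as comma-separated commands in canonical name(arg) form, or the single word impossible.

start: [θ0=90°, θ1=180°]
t=1 rotate(1, 90) ⇒ [θ0=90°, θ1=270°]
t=2 rotate(1, 90) ⇒ [θ0=90°, θ1=0°]
t=3 rotate(1, 90) ⇒ [θ0=90°, θ1=90°]
no other 3-command option fits: unique.

rotate(1, 90), rotate(1, 90), rotate(1, 90)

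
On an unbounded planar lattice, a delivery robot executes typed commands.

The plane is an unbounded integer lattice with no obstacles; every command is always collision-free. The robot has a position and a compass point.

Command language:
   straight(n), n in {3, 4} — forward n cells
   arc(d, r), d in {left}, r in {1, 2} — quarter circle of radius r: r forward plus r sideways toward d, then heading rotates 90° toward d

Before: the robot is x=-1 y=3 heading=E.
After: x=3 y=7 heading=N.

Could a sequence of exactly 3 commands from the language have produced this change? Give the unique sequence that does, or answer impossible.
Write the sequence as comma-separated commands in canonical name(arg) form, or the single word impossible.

straight(3), arc(left, 1), straight(3)

key: cell and facing (now N) both changed — the 3 commands mix motion and turning
initial: x=-1 y=3 heading=E
[1] after straight(3): x=2 y=3 heading=E
[2] after arc(left, 1): x=3 y=4 heading=N
[3] after straight(3): x=3 y=7 heading=N
no rival 3-sequence matches.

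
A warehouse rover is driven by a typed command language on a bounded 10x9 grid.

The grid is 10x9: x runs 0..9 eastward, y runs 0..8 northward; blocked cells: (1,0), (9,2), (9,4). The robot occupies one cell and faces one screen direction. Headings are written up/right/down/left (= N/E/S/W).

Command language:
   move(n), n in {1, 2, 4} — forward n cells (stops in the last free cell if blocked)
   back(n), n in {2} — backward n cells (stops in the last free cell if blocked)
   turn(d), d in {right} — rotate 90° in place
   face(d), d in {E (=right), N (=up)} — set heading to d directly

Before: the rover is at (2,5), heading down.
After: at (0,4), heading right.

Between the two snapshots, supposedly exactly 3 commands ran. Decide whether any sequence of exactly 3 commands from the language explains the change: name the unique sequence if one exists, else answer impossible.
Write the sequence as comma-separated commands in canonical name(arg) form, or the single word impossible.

key: order matters: swapping move(1) and back(2) lands elsewhere
start: at (2,5), heading down
t=1 move(1) ⇒ at (2,4), heading down
t=2 face(E) ⇒ at (2,4), heading right
t=3 back(2) ⇒ at (0,4), heading right
no rival 3-sequence matches.

move(1), face(E), back(2)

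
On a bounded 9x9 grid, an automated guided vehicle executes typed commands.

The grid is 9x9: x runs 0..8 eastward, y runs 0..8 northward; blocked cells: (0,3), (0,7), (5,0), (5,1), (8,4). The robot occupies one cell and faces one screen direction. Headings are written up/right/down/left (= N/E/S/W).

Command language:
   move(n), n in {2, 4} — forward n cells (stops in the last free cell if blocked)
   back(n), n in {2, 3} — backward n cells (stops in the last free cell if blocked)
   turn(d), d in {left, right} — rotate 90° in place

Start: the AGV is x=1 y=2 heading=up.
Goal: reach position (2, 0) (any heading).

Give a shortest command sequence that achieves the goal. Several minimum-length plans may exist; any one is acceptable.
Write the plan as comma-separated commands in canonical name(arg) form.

initial: x=1 y=2 heading=up
step 1 (back(2)): x=1 y=0 heading=up
step 2 (turn(right)): x=1 y=0 heading=right
step 3 (back(2)): x=0 y=0 heading=right
step 4 (move(2)): x=2 y=0 heading=right
minimal: 4 command(s), checked below 4.

back(2), turn(right), back(2), move(2)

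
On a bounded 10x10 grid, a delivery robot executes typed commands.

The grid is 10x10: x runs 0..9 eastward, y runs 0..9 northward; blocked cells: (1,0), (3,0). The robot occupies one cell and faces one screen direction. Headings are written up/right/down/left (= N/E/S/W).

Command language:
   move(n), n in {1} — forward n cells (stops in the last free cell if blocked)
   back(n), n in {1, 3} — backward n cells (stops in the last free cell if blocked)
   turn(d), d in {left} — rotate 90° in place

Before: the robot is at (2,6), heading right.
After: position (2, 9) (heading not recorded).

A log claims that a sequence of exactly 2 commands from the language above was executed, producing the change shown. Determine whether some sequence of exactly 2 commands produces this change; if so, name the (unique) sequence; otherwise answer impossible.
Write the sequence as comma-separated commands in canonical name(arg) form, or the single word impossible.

all 16 sequences checked — none match.

impossible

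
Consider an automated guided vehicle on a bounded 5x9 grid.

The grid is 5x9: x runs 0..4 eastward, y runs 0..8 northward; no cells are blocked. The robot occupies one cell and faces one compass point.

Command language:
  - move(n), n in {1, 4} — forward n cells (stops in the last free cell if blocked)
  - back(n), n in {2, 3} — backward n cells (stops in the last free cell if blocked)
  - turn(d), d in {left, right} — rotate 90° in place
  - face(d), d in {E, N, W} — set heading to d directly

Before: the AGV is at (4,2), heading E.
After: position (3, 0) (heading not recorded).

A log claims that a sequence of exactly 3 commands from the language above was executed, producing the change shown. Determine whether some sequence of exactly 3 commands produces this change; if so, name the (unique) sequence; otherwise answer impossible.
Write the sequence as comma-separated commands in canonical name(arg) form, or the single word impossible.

impossible

all 729 sequences checked — none match.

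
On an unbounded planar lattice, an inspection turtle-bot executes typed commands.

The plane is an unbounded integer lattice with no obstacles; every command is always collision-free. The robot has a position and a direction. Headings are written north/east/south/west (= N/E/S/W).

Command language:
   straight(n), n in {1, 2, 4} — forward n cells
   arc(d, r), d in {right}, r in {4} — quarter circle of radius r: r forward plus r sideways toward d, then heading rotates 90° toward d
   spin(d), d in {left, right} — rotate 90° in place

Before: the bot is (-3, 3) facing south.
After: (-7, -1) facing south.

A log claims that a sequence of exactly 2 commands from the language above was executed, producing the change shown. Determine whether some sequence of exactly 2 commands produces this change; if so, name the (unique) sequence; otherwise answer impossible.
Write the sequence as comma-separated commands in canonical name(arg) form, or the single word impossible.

arc(right, 4), spin(left)

key: heading stays S — rotations cancel among the 2 commands
begin: (-3, 3) facing south
t=1 arc(right, 4) ⇒ (-7, -1) facing west
t=2 spin(left) ⇒ (-7, -1) facing south
all 36 alternatives checked — unique.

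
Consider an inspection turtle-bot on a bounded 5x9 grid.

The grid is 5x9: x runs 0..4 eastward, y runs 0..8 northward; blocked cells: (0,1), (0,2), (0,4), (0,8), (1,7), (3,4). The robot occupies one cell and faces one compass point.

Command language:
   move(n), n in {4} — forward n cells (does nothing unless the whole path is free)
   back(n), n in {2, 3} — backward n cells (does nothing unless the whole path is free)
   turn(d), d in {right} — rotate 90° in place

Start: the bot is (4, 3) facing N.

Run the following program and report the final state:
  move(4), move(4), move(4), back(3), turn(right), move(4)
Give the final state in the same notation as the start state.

initial: (4, 3) facing N
1. move(4) → (4, 7) facing N
2. move(4) → (4, 7) facing N
3. move(4) → (4, 7) facing N
4. back(3) → (4, 4) facing N
5. turn(right) → (4, 4) facing E
6. move(4) → (4, 4) facing E

(4, 4) facing E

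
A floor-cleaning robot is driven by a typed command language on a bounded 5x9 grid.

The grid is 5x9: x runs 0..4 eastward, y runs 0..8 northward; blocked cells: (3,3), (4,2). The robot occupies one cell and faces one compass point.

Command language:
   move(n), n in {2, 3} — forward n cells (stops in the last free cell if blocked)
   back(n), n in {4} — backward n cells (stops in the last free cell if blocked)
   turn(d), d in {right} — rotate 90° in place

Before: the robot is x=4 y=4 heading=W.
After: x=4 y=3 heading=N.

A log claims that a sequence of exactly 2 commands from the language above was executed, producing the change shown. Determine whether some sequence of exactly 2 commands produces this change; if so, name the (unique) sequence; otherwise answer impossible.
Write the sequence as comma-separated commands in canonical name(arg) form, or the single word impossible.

key: back(4) is stopped early by the blocked cell at (4,2)
start: x=4 y=4 heading=W
t=1 turn(right) ⇒ x=4 y=4 heading=N
t=2 back(4) ⇒ x=4 y=3 heading=N
no rival 2-sequence matches.

turn(right), back(4)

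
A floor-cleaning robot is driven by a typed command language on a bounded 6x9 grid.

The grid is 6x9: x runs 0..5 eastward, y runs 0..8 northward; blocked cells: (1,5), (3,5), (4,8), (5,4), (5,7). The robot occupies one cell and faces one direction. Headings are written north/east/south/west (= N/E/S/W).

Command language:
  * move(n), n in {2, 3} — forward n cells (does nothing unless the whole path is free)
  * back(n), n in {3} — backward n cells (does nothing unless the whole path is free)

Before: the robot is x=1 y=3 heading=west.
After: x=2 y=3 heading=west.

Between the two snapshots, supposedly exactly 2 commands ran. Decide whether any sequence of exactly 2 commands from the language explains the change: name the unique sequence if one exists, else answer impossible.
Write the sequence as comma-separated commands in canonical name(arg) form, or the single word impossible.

key: order matters: swapping back(3) and move(2) lands elsewhere
t0: x=1 y=3 heading=west
t=1 back(3) ⇒ x=4 y=3 heading=west
t=2 move(2) ⇒ x=2 y=3 heading=west
all 9 alternatives checked — unique.

back(3), move(2)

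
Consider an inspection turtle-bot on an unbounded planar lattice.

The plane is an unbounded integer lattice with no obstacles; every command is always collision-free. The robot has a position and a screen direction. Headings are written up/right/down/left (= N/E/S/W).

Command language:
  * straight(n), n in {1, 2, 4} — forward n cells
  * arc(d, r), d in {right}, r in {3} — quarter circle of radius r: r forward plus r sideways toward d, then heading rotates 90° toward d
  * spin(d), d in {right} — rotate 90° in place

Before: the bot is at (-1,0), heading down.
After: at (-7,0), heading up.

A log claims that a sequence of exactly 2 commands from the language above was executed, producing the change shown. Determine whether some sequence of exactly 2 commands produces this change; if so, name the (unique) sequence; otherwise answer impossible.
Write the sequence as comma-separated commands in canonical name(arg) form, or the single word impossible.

key: cell and facing (now N) both changed — the 2 commands mix motion and turning
from: at (-1,0), heading down
1. arc(right, 3) → at (-4,-3), heading left
2. arc(right, 3) → at (-7,0), heading up
all 25 alternatives checked — unique.

arc(right, 3), arc(right, 3)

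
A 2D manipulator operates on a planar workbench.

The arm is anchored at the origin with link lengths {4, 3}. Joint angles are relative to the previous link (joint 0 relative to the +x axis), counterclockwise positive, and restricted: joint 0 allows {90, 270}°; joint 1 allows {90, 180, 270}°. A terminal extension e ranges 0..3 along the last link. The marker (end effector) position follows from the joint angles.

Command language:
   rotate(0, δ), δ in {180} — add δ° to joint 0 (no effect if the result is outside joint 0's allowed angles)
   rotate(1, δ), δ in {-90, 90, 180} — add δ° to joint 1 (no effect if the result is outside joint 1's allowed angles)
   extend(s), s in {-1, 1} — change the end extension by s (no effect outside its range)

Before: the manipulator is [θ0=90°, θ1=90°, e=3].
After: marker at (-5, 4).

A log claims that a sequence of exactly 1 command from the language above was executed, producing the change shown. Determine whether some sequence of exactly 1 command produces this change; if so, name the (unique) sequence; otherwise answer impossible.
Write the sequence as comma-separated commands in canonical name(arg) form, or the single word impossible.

start: [θ0=90°, θ1=90°, e=3]
t=1 extend(-1) ⇒ [θ0=90°, θ1=90°, e=2]
no rival 1-sequence matches.

extend(-1)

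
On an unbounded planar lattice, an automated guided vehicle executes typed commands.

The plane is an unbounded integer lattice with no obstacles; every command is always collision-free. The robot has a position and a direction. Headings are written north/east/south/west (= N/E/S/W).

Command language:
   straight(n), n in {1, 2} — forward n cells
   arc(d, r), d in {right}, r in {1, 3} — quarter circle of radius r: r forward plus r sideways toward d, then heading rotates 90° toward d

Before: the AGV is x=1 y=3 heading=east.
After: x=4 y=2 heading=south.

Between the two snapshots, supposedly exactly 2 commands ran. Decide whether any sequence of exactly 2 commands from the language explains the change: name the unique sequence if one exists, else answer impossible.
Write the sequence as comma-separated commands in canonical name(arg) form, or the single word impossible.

key: position moved to (4,2) AND the heading swung to S — translation plus rotation needed
start: x=1 y=3 heading=east
[1] after straight(2): x=3 y=3 heading=east
[2] after arc(right, 1): x=4 y=2 heading=south
uniquely the one of 16 2-step routes that fits.

straight(2), arc(right, 1)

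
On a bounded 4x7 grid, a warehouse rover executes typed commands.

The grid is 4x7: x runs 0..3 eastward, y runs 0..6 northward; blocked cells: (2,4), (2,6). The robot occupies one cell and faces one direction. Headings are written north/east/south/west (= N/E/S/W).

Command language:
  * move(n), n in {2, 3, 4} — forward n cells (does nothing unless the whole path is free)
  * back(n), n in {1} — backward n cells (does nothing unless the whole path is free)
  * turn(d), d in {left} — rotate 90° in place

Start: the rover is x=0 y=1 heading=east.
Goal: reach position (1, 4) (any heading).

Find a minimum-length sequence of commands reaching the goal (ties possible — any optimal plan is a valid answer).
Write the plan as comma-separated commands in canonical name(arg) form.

begin: x=0 y=1 heading=east
1. move(2) → x=2 y=1 heading=east
2. back(1) → x=1 y=1 heading=east
3. turn(left) → x=1 y=1 heading=north
4. move(3) → x=1 y=4 heading=north
no 3-step plan works, so 4 is optimal.

move(2), back(1), turn(left), move(3)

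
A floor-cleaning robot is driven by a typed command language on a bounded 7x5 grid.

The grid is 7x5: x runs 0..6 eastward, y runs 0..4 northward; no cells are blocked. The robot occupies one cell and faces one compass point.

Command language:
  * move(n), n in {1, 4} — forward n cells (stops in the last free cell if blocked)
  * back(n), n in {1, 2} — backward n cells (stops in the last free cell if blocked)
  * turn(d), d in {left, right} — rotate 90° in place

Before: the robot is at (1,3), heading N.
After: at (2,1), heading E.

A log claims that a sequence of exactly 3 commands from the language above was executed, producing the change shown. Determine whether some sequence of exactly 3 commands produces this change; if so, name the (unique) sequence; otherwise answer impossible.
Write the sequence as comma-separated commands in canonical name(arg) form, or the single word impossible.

key: position moved to (2,1) AND the heading swung to E — translation plus rotation needed
initial: at (1,3), heading N
[1] after back(2): at (1,1), heading N
[2] after turn(right): at (1,1), heading E
[3] after move(1): at (2,1), heading E
all 216 alternatives checked — unique.

back(2), turn(right), move(1)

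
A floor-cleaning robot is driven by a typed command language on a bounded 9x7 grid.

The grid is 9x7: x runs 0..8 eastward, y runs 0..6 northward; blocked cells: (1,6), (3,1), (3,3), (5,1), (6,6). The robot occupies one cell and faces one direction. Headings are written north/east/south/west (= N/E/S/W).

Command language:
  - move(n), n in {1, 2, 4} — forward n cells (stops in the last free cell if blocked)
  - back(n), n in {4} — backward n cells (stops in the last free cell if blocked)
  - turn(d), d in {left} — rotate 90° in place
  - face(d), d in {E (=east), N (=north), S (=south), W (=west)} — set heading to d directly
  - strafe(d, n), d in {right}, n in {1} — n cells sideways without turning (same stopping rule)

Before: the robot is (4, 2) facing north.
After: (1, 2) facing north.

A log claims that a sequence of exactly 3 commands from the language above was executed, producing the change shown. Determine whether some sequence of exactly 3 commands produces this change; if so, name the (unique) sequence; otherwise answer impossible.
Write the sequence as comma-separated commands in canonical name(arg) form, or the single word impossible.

every 3-command combo misses the target.

impossible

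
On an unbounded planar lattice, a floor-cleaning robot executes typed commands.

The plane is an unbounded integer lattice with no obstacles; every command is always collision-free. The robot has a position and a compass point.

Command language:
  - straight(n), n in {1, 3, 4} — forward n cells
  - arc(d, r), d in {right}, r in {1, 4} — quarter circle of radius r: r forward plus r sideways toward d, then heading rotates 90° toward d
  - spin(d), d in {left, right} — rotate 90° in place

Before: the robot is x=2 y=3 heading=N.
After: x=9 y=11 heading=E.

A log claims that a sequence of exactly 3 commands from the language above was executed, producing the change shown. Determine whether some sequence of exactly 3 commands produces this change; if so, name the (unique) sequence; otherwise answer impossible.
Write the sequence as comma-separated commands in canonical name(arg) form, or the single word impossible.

straight(4), arc(right, 4), straight(3)

key: position moved to (9,11) AND the heading swung to E — translation plus rotation needed
t0: x=2 y=3 heading=N
[1] after straight(4): x=2 y=7 heading=N
[2] after arc(right, 4): x=6 y=11 heading=E
[3] after straight(3): x=9 y=11 heading=E
no rival 3-sequence matches.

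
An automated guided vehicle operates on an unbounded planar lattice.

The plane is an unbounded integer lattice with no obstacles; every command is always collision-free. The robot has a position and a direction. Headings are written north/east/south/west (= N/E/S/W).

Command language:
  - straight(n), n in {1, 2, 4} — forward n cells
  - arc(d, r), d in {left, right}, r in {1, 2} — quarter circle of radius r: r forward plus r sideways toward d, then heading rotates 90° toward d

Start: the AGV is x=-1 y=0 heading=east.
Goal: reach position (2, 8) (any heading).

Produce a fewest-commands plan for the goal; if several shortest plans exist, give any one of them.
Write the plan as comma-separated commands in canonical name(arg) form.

straight(1), arc(left, 2), straight(2), straight(4)

initial: x=-1 y=0 heading=east
[1] after straight(1): x=0 y=0 heading=east
[2] after arc(left, 2): x=2 y=2 heading=north
[3] after straight(2): x=2 y=4 heading=north
[4] after straight(4): x=2 y=8 heading=north
nothing shorter than 4 reaches the goal.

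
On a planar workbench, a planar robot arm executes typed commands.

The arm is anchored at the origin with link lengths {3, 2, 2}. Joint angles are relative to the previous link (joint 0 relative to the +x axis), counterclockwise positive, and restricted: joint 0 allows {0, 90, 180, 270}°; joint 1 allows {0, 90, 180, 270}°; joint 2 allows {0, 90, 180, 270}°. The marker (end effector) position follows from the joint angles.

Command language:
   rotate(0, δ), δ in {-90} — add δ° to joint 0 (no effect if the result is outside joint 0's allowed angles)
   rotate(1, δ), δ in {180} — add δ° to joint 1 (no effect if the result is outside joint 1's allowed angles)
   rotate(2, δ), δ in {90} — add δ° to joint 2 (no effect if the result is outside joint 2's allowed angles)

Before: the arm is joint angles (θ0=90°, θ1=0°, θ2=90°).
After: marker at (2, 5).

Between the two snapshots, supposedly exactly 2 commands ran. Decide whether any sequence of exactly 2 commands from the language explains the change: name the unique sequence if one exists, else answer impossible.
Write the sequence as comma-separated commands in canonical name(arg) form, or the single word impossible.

initial: joint angles (θ0=90°, θ1=0°, θ2=90°)
1. rotate(2, 90) → joint angles (θ0=90°, θ1=0°, θ2=180°)
2. rotate(2, 90) → joint angles (θ0=90°, θ1=0°, θ2=270°)
no rival 2-sequence matches.

rotate(2, 90), rotate(2, 90)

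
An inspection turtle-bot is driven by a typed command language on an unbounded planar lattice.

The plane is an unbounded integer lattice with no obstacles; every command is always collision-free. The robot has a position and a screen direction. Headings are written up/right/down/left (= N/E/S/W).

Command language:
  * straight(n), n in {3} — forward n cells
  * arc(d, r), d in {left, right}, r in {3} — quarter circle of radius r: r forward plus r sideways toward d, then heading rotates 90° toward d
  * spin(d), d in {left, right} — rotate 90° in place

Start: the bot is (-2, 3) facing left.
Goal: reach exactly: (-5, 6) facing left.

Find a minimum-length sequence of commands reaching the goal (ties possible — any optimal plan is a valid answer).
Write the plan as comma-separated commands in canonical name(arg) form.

from: (-2, 3) facing left
t=1 spin(right) ⇒ (-2, 3) facing up
t=2 arc(left, 3) ⇒ (-5, 6) facing left
shorter routes all fall short; 2 is best.

spin(right), arc(left, 3)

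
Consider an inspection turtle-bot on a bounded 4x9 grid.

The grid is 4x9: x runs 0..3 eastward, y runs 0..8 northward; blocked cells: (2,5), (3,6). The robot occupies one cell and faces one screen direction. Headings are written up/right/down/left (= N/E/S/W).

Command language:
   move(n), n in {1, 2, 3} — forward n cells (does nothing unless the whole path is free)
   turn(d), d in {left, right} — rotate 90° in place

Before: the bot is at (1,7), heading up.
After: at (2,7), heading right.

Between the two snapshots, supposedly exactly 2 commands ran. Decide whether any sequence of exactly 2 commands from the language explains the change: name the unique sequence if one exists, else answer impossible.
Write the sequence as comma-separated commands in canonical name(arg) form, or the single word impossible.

turn(right), move(1)

key: running move(1) before turn(right) would end elsewhere — order is forced
initial: at (1,7), heading up
[1] after turn(right): at (1,7), heading right
[2] after move(1): at (2,7), heading right
no rival 2-sequence matches.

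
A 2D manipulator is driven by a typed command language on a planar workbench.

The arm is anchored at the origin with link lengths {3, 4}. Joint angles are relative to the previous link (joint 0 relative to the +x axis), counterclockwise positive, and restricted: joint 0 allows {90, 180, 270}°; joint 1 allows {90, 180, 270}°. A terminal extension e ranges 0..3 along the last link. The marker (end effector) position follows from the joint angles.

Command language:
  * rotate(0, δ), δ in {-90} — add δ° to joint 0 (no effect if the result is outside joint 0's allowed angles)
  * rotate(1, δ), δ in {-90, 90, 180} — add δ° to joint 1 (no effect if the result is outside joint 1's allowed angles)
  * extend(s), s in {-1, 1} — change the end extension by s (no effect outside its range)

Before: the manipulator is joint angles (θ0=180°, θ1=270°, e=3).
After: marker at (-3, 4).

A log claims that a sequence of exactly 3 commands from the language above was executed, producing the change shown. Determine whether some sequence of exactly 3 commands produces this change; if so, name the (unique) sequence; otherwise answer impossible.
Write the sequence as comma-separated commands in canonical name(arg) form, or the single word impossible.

initial: joint angles (θ0=180°, θ1=270°, e=3)
[1] after extend(-1): joint angles (θ0=180°, θ1=270°, e=2)
[2] after extend(-1): joint angles (θ0=180°, θ1=270°, e=1)
[3] after extend(-1): joint angles (θ0=180°, θ1=270°, e=0)
no other 3-command option fits: unique.

extend(-1), extend(-1), extend(-1)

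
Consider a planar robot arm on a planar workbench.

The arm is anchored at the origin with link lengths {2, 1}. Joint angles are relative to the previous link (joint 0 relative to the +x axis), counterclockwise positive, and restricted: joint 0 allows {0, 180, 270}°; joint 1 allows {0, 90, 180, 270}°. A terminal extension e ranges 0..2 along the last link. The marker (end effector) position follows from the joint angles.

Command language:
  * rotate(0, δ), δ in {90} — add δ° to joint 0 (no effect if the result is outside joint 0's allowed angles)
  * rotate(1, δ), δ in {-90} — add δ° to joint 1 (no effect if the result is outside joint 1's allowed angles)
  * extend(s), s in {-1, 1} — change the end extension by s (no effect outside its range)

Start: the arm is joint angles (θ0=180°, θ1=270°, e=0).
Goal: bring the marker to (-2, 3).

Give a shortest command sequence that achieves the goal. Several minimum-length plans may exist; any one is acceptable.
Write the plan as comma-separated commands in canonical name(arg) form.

extend(1), extend(1)

t0: joint angles (θ0=180°, θ1=270°, e=0)
t=1 extend(1) ⇒ joint angles (θ0=180°, θ1=270°, e=1)
t=2 extend(1) ⇒ joint angles (θ0=180°, θ1=270°, e=2)
shorter routes all fall short; 2 is best.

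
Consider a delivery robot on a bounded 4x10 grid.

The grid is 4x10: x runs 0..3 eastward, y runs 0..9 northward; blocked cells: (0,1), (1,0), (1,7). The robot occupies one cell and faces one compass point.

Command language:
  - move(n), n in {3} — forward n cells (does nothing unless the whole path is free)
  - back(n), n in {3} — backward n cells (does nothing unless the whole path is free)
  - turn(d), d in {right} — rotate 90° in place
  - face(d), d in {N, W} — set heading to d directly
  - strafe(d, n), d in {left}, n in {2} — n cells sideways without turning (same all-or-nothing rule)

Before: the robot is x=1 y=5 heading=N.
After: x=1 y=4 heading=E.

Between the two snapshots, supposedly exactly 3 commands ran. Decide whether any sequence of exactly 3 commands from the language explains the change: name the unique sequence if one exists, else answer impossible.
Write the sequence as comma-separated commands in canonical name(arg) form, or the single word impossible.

back(3), turn(right), strafe(left, 2)

key: running strafe(left, 2) before back(3) would end elsewhere — order is forced
start: x=1 y=5 heading=N
1. back(3) → x=1 y=2 heading=N
2. turn(right) → x=1 y=2 heading=E
3. strafe(left, 2) → x=1 y=4 heading=E
uniquely the one of 216 3-step routes that fits.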